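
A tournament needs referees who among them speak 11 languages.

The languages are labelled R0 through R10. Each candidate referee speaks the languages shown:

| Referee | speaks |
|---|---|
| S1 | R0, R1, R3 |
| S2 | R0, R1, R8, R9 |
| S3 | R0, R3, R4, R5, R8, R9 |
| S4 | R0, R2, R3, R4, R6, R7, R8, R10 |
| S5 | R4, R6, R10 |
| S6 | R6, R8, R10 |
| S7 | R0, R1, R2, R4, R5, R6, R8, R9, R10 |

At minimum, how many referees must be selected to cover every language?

Take {S4, S7}. Their union is {R0, R1, R2, R3, R4, R5, R6, R7, R8, R9, R10}, which is all 11 languages.
No single referee has all 11 languages (the largest, S7, has 9), so 2 is optimal.

2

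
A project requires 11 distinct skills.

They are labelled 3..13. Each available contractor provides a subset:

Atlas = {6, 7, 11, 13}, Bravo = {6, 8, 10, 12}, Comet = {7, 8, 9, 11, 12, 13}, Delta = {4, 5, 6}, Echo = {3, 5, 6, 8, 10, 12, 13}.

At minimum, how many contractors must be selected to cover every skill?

Take {Comet, Delta, Echo}. Their union is {3, 4, 5, 6, 7, 8, 9, 10, 11, 12, 13}, which is all 11 skills.
Only Echo contains 3, so Echo is forced; the remaining 4 skills need at least 2 more contractors (each remaining contractor adds at most 3) — so at least 3 contractors are needed, and 3 is optimal.

3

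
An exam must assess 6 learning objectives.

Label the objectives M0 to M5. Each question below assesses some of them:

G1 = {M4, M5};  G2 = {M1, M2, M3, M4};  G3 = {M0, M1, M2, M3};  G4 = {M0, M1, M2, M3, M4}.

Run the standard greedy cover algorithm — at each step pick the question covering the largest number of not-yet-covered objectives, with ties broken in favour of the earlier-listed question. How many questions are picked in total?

2

Greedy: pick G4 (covers 5 new) → pick G1 (covers 1 new). Total picks: 2.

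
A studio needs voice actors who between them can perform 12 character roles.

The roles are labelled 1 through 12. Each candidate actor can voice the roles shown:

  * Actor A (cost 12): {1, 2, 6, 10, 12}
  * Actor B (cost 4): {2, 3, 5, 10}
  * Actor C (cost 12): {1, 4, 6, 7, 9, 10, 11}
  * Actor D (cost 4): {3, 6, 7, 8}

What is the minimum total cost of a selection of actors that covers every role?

A, B, C, D together cover every role (A ∪ B ∪ C ∪ D = {1, 2, 3, 4, 5, 6, 7, 8, 9, 10, 11, 12}); total cost 12 + 4 + 12 + 4 = 32.
No covering selection has total cost below 32.

32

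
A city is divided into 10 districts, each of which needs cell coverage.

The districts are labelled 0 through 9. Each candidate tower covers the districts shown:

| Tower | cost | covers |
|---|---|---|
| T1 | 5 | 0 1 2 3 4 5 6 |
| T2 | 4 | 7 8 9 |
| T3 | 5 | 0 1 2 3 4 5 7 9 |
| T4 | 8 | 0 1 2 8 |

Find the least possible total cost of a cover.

9

T1, T2 together cover every district (T1 ∪ T2 = {0, 1, 2, 3, 4, 5, 6, 7, 8, 9}); total cost 5 + 4 = 9.
The greedy pick T3, T2, T1 costs 14; no covering selection beats 9.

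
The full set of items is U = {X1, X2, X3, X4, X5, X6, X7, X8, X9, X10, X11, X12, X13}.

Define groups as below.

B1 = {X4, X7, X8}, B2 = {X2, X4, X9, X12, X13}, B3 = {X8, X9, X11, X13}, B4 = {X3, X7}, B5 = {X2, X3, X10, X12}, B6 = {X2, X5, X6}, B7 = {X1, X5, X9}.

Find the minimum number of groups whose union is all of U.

5

Take {B1, B3, B5, B6, B7}. Their union is {X1, X2, X3, X4, X5, X6, X7, X8, X9, X10, X11, X12, X13}, which is all 13 items.
No 4 of the 7 groups cover everything (all 35 combinations miss at least one item), so 5 is optimal.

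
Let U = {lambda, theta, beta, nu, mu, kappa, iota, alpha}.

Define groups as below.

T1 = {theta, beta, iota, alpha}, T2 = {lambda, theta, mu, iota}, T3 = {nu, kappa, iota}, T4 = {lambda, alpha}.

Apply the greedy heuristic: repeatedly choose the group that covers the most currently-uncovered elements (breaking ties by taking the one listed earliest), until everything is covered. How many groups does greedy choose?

Greedy: pick T1 (covers 4 new) → pick T2 (covers 2 new) → pick T3 (covers 2 new). Total picks: 3.

3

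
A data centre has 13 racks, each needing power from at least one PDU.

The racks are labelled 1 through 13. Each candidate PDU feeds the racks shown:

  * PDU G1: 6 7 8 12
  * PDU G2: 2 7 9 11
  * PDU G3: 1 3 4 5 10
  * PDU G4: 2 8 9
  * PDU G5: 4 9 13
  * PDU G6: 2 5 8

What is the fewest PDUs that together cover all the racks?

4

Take {G1, G2, G3, G5}. Their union is {1, 2, 3, 4, 5, 6, 7, 8, 9, 10, 11, 12, 13}, which is all 13 racks.
Only G5 contains 13, so G5 is forced; the remaining 10 racks need at least 3 more PDUs (each remaining PDU adds at most 4) — so at least 4 PDUs are needed, and 4 is optimal.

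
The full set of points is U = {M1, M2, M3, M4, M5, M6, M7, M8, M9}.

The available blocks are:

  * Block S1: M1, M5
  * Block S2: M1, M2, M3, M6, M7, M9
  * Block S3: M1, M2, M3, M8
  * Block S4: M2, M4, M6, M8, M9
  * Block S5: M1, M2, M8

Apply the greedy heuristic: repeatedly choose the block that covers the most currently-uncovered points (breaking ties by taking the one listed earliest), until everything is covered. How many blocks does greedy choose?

3

Greedy: pick S2 (covers 6 new) → pick S4 (covers 2 new) → pick S1 (covers 1 new). Total picks: 3.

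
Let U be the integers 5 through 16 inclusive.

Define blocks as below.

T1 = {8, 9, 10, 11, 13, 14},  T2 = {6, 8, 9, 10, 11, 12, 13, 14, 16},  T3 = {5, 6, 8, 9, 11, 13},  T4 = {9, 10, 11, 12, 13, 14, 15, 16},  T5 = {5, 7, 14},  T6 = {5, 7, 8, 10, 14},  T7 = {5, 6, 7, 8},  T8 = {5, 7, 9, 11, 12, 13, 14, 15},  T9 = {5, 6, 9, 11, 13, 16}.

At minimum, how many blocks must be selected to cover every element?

Take {T2, T8}. Their union is {5, 6, 7, 8, 9, 10, 11, 12, 13, 14, 15, 16}, which is all 12 elements.
No single block has all 12 elements (the largest, T2, has 9), so 2 is optimal.

2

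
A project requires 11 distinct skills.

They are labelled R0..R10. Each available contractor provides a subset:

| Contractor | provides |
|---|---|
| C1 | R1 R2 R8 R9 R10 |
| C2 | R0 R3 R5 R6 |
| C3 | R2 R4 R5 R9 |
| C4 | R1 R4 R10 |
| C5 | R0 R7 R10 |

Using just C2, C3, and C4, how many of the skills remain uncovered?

Union of C2, C3, C4 = {R0, R1, R2, R3, R4, R5, R6, R9, R10}.
Not covered: R7, R8 — 2 skills.

2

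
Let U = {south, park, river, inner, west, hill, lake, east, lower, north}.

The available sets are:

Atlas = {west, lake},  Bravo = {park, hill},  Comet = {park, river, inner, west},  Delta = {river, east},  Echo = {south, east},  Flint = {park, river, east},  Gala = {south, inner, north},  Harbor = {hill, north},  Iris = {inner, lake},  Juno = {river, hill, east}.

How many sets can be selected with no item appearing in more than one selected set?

4

Atlas, Bravo, Delta, Gala are pairwise disjoint (Atlas={west,lake}; Bravo={park,hill}; Delta={river,east}; Gala={south,inner,north}).
Every remaining set overlaps one of these, and no 5 of the listed sets are pairwise disjoint, so 4 is the maximum.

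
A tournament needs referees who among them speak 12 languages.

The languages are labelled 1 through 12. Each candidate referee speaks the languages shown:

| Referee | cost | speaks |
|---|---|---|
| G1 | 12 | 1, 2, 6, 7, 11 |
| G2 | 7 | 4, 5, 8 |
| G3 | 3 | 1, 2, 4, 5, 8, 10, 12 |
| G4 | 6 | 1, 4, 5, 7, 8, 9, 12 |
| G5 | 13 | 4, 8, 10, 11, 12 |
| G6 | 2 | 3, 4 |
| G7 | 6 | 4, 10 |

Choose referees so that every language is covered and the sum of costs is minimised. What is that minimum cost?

G1, G3, G4, G6 together cover every language (G1 ∪ G3 ∪ G4 ∪ G6 = {1, 2, 3, 4, 5, 6, 7, 8, 9, 10, 11, 12}); total cost 12 + 3 + 6 + 2 = 23.
No covering selection has total cost below 23.

23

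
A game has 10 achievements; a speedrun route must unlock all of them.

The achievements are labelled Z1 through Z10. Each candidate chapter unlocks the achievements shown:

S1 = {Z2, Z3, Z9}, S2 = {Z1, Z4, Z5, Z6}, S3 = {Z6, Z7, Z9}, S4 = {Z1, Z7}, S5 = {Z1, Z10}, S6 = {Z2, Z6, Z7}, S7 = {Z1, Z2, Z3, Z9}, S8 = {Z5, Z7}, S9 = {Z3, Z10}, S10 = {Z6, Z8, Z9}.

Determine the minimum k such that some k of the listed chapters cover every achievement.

S2 and S6 and S9 and S10 together: S2 ∪ S6 ∪ S9 ∪ S10 = {Z1, Z2, Z3, Z4, Z5, Z6, Z7, Z8, Z9, Z10} — every achievement is covered.
Only S10 contains Z8, so S10 is forced; the remaining 7 achievements need at least 3 more chapters (each remaining chapter adds at most 3) — so at least 4 chapters are needed, and 4 is optimal.

4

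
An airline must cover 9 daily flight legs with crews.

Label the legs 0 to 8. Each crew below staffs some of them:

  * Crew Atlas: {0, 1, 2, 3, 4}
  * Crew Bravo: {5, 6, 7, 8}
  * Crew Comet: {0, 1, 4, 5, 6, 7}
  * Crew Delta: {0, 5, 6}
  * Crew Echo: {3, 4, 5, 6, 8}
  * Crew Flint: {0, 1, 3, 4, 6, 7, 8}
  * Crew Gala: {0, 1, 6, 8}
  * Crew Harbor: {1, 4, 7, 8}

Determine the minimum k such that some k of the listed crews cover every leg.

Take {Atlas, Bravo}. Their union is {0, 1, 2, 3, 4, 5, 6, 7, 8}, which is all 9 legs.
No single crew has all 9 legs (the largest, Flint, has 7), so 2 is optimal.

2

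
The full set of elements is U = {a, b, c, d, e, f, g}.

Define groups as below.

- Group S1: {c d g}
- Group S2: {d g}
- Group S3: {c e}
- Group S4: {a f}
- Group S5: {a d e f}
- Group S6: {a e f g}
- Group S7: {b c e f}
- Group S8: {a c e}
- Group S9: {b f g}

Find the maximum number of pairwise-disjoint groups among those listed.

S2, S3, S4 are pairwise disjoint (S2={d,g}; S3={c,e}; S4={a,f}).
Every remaining group overlaps one of these, and no 4 of the listed groups are pairwise disjoint, so 3 is the maximum.

3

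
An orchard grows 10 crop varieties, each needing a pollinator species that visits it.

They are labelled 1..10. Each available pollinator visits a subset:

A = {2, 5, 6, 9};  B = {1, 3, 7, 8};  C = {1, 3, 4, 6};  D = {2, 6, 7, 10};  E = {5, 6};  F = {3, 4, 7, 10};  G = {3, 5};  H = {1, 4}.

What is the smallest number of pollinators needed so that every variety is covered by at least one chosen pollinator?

3

A and B and F together: A ∪ B ∪ F = {1, 2, 3, 4, 5, 6, 7, 8, 9, 10} — every variety is covered.
Each pollinator has at most 4 varieties, and 2·4 = 8 < 10 — so at least 3 pollinators are needed, and 3 is optimal.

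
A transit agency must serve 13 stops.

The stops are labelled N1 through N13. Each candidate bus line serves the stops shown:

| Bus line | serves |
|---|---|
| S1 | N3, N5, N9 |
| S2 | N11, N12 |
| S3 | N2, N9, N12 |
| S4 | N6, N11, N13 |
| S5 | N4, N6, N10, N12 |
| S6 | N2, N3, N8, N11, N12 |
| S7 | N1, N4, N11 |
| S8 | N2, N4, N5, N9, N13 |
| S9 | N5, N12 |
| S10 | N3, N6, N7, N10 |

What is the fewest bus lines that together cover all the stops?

4

S6 and S7 and S8 and S10 together: S6 ∪ S7 ∪ S8 ∪ S10 = {N1, N2, N3, N4, N5, N6, N7, N8, N9, N10, N11, N12, N13} — every stop is covered.
Only S7 contains N1, so S7 is forced; the remaining 10 stops need at least 3 more bus lines (each remaining bus line adds at most 4) — so at least 4 bus lines are needed, and 4 is optimal.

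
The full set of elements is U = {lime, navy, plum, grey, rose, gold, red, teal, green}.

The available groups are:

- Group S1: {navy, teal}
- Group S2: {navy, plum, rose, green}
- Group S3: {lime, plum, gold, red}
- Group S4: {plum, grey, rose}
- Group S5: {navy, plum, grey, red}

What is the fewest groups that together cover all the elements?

4

S1, S2, S3, and S5 cover everything between them: the union {lime, navy, plum, grey, rose, gold, red, teal, green} is all of U.
No 3 of the 5 groups cover everything (all 10 combinations miss at least one element), so 4 is optimal.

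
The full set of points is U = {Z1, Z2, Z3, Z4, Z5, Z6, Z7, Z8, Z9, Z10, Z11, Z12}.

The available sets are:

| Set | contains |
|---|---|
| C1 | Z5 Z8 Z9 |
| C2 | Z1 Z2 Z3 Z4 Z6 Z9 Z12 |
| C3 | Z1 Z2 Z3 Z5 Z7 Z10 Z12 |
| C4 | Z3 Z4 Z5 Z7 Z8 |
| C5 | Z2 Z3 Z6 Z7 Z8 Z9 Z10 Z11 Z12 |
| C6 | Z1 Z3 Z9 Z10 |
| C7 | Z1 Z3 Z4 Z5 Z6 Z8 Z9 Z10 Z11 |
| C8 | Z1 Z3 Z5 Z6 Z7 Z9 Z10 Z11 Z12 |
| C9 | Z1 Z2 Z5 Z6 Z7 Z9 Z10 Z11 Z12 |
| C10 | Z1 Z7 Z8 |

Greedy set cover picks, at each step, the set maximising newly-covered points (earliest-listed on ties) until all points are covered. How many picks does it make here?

Greedy: pick C5 (covers 9 new) → pick C7 (covers 3 new). Total picks: 2.

2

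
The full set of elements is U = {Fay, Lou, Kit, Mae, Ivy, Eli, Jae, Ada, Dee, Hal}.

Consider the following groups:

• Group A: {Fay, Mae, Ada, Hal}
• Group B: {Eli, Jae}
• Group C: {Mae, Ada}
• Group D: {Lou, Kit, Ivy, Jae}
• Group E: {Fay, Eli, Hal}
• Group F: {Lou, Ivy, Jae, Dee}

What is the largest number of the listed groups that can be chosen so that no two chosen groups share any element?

3

C, D, E are pairwise disjoint (C={Mae,Ada}; D={Lou,Kit,Ivy,Jae}; E={Fay,Eli,Hal}).
Every remaining group overlaps one of these, and no 4 of the listed groups are pairwise disjoint, so 3 is the maximum.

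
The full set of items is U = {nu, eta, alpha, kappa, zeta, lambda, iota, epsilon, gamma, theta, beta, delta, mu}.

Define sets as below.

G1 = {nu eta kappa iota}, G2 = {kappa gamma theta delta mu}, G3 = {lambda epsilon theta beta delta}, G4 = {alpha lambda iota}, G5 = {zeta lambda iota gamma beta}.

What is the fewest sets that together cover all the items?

G1, G2, G3, G4, and G5 cover everything between them: the union {nu, eta, alpha, kappa, zeta, lambda, iota, epsilon, gamma, theta, beta, delta, mu} is all of U.
No 4 of the 5 sets cover everything (all 5 combinations miss at least one item), so 5 is optimal.

5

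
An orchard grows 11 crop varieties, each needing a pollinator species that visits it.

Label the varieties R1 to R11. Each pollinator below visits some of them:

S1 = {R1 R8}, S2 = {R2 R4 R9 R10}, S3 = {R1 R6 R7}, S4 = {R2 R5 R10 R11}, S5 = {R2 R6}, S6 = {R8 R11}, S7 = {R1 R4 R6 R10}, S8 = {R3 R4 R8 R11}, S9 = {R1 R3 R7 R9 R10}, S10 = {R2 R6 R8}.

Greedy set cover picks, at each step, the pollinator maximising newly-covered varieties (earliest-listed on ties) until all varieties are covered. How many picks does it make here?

Greedy: pick S9 (covers 5 new) → pick S4 (covers 3 new) → pick S7 (covers 2 new) → pick S1 (covers 1 new). Total picks: 4.

4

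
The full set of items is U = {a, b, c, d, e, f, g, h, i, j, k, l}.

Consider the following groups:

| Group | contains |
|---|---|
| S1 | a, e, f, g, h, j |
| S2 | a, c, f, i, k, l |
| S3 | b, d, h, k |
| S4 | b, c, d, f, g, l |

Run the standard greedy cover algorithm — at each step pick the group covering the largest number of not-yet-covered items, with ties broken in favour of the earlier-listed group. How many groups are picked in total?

3

Greedy: pick S1 (covers 6 new) → pick S2 (covers 4 new) → pick S3 (covers 2 new). Total picks: 3.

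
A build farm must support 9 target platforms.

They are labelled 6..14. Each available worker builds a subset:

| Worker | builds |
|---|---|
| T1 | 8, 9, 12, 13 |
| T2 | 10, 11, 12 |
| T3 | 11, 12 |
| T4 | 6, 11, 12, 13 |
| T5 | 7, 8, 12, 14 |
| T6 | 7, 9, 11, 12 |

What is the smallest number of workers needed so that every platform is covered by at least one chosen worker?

T2 and T4 and T5 and T6 together: T2 ∪ T4 ∪ T5 ∪ T6 = {6, 7, 8, 9, 10, 11, 12, 13, 14} — every platform is covered.
No 3 of the 6 workers cover everything (all 20 combinations miss at least one platform), so 4 is optimal.

4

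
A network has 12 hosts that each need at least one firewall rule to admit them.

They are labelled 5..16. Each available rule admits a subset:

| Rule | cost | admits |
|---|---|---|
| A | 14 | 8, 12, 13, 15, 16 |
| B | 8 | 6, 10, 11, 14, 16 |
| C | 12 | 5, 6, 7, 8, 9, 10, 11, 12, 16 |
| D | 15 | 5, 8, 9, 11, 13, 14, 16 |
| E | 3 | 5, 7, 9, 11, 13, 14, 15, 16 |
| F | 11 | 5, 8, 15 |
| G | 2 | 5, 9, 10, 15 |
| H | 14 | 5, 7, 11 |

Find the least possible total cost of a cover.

15

C, E together cover every host (C ∪ E = {5, 6, 7, 8, 9, 10, 11, 12, 13, 14, 15, 16}); total cost 12 + 3 = 15.
The greedy pick E, G, C costs 17; no covering selection beats 15.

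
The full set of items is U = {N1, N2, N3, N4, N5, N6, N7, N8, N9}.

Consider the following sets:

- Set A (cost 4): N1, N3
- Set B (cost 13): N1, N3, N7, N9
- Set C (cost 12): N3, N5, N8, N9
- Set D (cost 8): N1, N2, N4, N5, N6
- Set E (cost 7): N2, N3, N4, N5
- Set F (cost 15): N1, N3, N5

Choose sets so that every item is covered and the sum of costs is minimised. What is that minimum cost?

33

B, C, D together cover every item (B ∪ C ∪ D = {N1, N2, N3, N4, N5, N6, N7, N8, N9}); total cost 13 + 12 + 8 = 33.
The greedy pick D, A, C, B costs 37; no covering selection beats 33.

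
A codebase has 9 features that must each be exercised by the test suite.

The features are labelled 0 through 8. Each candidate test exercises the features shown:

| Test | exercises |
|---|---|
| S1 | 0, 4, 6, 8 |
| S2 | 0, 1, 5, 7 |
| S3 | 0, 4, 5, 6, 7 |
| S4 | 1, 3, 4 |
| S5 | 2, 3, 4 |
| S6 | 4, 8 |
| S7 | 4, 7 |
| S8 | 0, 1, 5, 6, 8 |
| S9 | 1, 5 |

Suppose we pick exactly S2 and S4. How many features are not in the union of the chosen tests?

Union of S2, S4 = {0, 1, 3, 4, 5, 7}.
Not covered: 2, 6, 8 — 3 features.

3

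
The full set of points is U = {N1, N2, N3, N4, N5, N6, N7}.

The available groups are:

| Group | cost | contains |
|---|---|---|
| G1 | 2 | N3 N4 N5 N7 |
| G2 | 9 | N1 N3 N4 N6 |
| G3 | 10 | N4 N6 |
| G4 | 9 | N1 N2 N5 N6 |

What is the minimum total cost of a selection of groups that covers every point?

11

G1, G4 together cover every point (G1 ∪ G4 = {N1, N2, N3, N4, N5, N6, N7}); total cost 2 + 9 = 11.
No covering selection has total cost below 11.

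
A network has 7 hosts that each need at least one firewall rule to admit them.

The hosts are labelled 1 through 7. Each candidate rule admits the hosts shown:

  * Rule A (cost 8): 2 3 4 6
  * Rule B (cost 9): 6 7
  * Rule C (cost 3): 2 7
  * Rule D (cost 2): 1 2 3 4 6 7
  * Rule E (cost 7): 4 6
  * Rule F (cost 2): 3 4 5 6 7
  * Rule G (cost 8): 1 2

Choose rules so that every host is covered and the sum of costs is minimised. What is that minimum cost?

D, F together cover every host (D ∪ F = {1, 2, 3, 4, 5, 6, 7}); total cost 2 + 2 = 4.
No covering selection has total cost below 4.

4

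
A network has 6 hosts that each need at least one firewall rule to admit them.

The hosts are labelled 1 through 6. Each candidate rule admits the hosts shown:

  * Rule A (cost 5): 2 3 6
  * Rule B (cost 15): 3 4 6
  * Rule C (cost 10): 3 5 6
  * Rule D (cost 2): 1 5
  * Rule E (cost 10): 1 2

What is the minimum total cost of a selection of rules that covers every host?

22

A, B, D together cover every host (A ∪ B ∪ D = {1, 2, 3, 4, 5, 6}); total cost 5 + 15 + 2 = 22.
No covering selection has total cost below 22.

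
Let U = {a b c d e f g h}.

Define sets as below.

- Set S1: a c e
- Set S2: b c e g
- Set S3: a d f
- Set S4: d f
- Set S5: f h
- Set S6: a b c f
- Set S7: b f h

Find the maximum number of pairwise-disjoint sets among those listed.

2

S2, S3 are pairwise disjoint (S2={b,c,e,g}; S3={a,d,f}).
Every remaining set overlaps one of these, and no 3 of the listed sets are pairwise disjoint, so 2 is the maximum.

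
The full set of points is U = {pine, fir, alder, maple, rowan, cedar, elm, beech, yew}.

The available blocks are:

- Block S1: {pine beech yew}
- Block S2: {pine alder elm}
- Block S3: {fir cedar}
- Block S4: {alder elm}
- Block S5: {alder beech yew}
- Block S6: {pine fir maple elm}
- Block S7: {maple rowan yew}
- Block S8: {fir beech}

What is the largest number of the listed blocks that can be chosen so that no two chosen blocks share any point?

3

S1, S3, S4 are pairwise disjoint (S1={pine,beech,yew}; S3={fir,cedar}; S4={alder,elm}).
Every remaining block overlaps one of these, and no 4 of the listed blocks are pairwise disjoint, so 3 is the maximum.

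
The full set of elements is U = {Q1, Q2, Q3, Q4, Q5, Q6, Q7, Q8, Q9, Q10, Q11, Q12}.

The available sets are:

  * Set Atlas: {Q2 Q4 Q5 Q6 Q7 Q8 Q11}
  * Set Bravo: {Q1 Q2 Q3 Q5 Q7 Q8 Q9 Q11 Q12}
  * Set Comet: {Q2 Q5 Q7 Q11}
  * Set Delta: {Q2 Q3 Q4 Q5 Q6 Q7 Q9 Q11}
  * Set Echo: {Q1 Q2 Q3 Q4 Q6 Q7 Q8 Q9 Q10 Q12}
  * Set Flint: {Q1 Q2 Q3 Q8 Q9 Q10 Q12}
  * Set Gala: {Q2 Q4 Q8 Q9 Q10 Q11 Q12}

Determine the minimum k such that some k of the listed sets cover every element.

Bravo and Echo cover everything between them: the union {Q1, Q2, Q3, Q4, Q5, Q6, Q7, Q8, Q9, Q10, Q11, Q12} is all of U.
No single set has all 12 elements (the largest, Echo, has 10), so 2 is optimal.

2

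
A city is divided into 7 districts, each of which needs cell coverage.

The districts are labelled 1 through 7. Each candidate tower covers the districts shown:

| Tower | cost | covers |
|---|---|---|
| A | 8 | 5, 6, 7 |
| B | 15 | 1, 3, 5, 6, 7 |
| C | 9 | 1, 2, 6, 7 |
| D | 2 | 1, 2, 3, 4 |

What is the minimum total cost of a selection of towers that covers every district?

A, D together cover every district (A ∪ D = {1, 2, 3, 4, 5, 6, 7}); total cost 8 + 2 = 10.
No covering selection has total cost below 10.

10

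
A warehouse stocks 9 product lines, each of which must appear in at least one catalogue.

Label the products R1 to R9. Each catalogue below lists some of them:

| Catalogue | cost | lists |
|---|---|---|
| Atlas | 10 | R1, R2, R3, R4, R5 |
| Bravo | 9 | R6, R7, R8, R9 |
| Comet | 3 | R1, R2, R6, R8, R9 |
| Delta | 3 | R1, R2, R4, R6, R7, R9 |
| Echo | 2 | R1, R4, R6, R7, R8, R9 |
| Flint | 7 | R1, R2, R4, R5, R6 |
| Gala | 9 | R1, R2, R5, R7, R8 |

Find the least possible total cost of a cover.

12

Atlas, Echo together cover every product (Atlas ∪ Echo = {R1, R2, R3, R4, R5, R6, R7, R8, R9}); total cost 10 + 2 = 12.
The greedy pick Echo, Comet, Atlas costs 15; no covering selection beats 12.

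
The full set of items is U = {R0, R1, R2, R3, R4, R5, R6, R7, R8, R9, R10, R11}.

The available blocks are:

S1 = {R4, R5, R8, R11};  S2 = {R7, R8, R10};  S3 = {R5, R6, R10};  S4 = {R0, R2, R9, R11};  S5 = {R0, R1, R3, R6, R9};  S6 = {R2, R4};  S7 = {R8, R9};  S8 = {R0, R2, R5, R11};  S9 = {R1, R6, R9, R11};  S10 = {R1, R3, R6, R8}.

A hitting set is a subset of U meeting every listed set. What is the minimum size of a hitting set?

H = {R2, R6, R8} meets every block (each contains at least one member of H), and |H| = 3.
The blocks S2, S5, S6 are pairwise disjoint, so any hitting set needs a separate item for each — at least 3. Hence 3 is optimal.

3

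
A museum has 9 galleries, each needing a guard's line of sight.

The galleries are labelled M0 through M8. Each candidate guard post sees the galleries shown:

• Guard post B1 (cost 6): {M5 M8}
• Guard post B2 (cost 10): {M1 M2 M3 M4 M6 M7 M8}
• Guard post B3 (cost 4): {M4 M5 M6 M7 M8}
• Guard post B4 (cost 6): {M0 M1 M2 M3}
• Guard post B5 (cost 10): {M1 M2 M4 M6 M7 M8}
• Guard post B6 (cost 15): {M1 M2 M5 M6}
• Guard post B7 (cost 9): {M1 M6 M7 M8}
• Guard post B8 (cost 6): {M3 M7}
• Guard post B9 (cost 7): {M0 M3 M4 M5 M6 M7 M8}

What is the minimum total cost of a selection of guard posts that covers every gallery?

B3, B4 together cover every gallery (B3 ∪ B4 = {M0, M1, M2, M3, M4, M5, M6, M7, M8}); total cost 4 + 6 = 10.
No covering selection has total cost below 10.

10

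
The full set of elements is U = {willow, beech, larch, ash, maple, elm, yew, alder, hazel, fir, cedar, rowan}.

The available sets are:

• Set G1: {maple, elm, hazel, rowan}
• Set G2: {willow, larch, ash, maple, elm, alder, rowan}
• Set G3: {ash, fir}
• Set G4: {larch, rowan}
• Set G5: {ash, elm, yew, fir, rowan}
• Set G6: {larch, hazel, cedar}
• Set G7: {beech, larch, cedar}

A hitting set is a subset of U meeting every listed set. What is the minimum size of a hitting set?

The 3 elements {larch, ash, hazel} hit every set.
The sets G1, G3, G7 are pairwise disjoint, so any hitting set needs a separate element for each — at least 3. Hence 3 is optimal.

3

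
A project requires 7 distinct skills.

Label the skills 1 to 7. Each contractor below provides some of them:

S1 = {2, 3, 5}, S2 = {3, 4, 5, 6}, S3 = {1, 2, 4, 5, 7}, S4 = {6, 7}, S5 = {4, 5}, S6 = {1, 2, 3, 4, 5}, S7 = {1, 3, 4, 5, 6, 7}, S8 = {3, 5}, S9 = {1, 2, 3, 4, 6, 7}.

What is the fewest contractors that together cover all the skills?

2

Take {S4, S6}. Their union is {1, 2, 3, 4, 5, 6, 7}, which is all 7 skills.
No single contractor has all 7 skills (the largest, S7, has 6), so 2 is optimal.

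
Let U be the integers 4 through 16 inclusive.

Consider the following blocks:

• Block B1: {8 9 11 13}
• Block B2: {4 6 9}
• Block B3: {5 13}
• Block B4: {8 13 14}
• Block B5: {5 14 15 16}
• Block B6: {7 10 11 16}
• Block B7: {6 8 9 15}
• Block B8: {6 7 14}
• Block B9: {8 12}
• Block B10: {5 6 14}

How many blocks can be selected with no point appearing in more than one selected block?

4

B2, B3, B6, B9 are pairwise disjoint (B2={4,6,9}; B3={5,13}; B6={7,10,11,16}; B9={8,12}).
Every remaining block overlaps one of these, and no 5 of the listed blocks are pairwise disjoint, so 4 is the maximum.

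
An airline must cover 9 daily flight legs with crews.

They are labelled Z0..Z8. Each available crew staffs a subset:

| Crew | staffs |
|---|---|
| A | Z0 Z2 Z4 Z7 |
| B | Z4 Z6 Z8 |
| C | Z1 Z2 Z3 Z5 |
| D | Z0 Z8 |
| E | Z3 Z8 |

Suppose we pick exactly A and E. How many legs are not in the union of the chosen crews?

3

Union of A, E = {Z0, Z2, Z3, Z4, Z7, Z8}.
Not covered: Z1, Z5, Z6 — 3 legs.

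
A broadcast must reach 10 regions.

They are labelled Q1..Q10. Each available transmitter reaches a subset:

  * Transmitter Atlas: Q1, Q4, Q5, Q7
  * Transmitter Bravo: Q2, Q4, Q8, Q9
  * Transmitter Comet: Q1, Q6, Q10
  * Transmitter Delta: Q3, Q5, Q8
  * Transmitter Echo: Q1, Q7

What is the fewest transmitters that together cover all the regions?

4

Bravo and Comet and Delta and Echo together: Bravo ∪ Comet ∪ Delta ∪ Echo = {Q1, Q2, Q3, Q4, Q5, Q6, Q7, Q8, Q9, Q10} — every region is covered.
Only Delta contains Q3, so Delta is forced; the remaining 7 regions need at least 3 more transmitters (each remaining transmitter adds at most 3) — so at least 4 transmitters are needed, and 4 is optimal.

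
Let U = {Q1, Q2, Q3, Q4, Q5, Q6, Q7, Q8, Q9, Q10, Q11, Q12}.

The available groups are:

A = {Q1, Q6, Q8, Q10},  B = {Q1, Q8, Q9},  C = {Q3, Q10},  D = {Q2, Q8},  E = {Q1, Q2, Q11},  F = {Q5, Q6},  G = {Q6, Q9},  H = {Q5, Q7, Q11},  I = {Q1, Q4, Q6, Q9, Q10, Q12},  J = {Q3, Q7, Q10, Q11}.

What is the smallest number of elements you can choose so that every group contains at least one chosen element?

4

The 4 elements {Q6, Q8, Q10, Q11} hit every group.
The groups C, D, G, H are pairwise disjoint, so any hitting set needs a separate element for each — at least 4. Hence 4 is optimal.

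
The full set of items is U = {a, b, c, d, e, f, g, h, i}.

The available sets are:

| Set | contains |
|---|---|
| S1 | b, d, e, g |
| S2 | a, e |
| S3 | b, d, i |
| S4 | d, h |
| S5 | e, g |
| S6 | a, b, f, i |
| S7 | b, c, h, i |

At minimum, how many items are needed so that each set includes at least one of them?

Take T = {b, d, e}. Each listed set contains at least one of these, so T is a hitting set of size 3.
The sets S4, S5, S6 are pairwise disjoint, so any hitting set needs a separate item for each — at least 3. Hence 3 is optimal.

3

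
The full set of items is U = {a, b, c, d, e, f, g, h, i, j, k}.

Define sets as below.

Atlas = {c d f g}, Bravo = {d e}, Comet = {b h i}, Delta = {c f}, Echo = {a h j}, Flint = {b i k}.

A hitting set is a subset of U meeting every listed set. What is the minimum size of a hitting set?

4

The 4 items {b, e, f, j} hit every set.
The sets Bravo, Delta, Echo, Flint are pairwise disjoint, so any hitting set needs a separate item for each — at least 4. Hence 4 is optimal.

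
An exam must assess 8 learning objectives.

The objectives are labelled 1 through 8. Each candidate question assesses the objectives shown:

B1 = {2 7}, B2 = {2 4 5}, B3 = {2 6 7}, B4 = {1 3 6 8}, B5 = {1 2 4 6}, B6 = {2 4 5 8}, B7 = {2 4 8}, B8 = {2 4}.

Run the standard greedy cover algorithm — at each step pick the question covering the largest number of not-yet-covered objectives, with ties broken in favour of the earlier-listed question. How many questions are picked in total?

Greedy: pick B4 (covers 4 new) → pick B2 (covers 3 new) → pick B1 (covers 1 new). Total picks: 3.

3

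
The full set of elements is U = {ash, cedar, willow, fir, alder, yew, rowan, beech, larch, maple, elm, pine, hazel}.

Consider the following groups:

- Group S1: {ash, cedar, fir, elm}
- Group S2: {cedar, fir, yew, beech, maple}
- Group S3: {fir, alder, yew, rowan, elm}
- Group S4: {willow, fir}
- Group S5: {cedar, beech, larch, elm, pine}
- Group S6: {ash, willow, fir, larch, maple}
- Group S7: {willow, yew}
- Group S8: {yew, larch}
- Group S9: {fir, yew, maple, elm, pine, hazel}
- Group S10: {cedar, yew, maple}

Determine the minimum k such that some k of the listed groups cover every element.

Take {S3, S5, S6, S9}. Their union is {ash, cedar, willow, fir, alder, yew, rowan, beech, larch, maple, elm, pine, hazel}, which is all 13 elements.
Only S9 contains hazel, so S9 is forced; the remaining 7 elements need at least 3 more groups (each remaining group adds at most 3) — so at least 4 groups are needed, and 4 is optimal.

4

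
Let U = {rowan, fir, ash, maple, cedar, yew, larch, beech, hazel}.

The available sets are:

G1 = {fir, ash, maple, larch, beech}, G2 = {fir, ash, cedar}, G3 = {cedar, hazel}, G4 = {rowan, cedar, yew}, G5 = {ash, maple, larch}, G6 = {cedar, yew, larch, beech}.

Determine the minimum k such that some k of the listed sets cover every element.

3

G1, G3, and G4 cover everything between them: the union {rowan, fir, ash, maple, cedar, yew, larch, beech, hazel} is all of U.
Only G4 contains rowan, so G4 is forced; the remaining 6 elements need at least 2 more sets (each remaining set adds at most 5) — so at least 3 sets are needed, and 3 is optimal.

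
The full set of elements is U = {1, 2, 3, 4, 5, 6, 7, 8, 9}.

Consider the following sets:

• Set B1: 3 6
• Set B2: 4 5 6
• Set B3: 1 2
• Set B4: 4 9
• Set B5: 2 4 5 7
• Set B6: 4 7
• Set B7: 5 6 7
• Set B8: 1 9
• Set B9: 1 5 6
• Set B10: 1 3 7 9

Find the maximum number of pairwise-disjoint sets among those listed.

B3, B4, B7 are pairwise disjoint (B3={1,2}; B4={4,9}; B7={5,6,7}).
Every remaining set overlaps one of these, and no 4 of the listed sets are pairwise disjoint, so 3 is the maximum.

3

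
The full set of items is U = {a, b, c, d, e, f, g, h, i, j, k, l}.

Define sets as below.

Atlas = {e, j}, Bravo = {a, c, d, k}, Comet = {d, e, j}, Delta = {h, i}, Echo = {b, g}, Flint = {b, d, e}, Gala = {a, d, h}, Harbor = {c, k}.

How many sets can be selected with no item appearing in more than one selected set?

Atlas, Echo, Gala, Harbor are pairwise disjoint (Atlas={e,j}; Echo={b,g}; Gala={a,d,h}; Harbor={c,k}).
Every remaining set overlaps one of these, and no 5 of the listed sets are pairwise disjoint, so 4 is the maximum.

4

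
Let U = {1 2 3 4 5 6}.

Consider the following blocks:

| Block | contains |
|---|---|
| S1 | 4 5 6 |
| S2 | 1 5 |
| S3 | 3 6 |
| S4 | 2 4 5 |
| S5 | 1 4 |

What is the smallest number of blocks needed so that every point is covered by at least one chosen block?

S3 and S4 and S5 together: S3 ∪ S4 ∪ S5 = {1, 2, 3, 4, 5, 6} — every point is covered.
Only S4 contains 2, so S4 is forced; the remaining 3 points need at least 2 more blocks (each remaining block adds at most 2) — so at least 3 blocks are needed, and 3 is optimal.

3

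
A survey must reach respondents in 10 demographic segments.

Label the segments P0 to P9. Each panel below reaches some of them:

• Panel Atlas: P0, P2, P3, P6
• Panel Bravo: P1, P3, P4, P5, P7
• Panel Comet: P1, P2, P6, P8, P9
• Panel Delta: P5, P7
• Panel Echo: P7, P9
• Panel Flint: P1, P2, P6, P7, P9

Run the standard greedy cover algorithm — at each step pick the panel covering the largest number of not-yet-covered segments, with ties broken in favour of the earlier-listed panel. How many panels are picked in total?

3

Greedy: pick Bravo (covers 5 new) → pick Comet (covers 4 new) → pick Atlas (covers 1 new). Total picks: 3.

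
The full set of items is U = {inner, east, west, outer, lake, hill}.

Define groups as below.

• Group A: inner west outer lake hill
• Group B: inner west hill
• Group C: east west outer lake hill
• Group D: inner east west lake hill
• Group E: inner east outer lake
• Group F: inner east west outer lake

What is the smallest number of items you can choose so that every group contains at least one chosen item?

2

H = {inner, hill} meets every group (each contains at least one member of H), and |H| = 2.
No single item lies in every group, so at least 2 are needed and 2 is optimal.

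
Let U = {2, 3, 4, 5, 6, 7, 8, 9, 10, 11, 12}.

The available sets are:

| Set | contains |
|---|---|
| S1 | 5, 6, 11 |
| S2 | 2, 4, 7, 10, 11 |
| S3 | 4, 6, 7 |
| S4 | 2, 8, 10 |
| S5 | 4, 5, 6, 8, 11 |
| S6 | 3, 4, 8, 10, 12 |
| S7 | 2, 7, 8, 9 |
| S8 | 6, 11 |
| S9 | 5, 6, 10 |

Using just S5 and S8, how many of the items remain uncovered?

6

Union of S5, S8 = {4, 5, 6, 8, 11}.
Not covered: 2, 3, 7, 9, 10, 12 — 6 items.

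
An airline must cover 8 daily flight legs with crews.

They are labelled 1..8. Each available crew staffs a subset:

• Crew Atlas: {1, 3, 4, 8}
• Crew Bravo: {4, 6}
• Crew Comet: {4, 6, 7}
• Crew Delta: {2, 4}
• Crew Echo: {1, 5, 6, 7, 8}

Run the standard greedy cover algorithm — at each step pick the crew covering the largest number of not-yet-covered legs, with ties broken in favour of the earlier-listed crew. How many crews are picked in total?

3

Greedy: pick Echo (covers 5 new) → pick Atlas (covers 2 new) → pick Delta (covers 1 new). Total picks: 3.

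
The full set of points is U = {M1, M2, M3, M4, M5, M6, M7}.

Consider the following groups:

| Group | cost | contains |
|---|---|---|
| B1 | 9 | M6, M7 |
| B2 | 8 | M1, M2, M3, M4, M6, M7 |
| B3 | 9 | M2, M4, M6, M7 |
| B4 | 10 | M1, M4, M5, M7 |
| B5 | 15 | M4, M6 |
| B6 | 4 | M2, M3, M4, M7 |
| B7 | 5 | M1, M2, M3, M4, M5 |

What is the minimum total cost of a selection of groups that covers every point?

13

B2, B7 together cover every point (B2 ∪ B7 = {M1, M2, M3, M4, M5, M6, M7}); total cost 8 + 5 = 13.
The greedy pick B6, B7, B2 costs 17; no covering selection beats 13.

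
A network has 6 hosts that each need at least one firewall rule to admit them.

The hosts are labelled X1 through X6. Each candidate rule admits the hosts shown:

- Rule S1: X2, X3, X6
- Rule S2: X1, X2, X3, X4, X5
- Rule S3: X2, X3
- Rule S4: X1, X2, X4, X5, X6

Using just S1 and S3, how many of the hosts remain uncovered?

Union of S1, S3 = {X2, X3, X6}.
Not covered: X1, X4, X5 — 3 hosts.

3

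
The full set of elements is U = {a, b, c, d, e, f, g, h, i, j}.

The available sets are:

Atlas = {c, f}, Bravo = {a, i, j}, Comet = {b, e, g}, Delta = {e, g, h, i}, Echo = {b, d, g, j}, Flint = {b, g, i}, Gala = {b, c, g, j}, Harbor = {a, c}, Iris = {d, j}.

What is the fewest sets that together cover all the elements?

Take {Atlas, Bravo, Delta, Echo}. Their union is {a, b, c, d, e, f, g, h, i, j}, which is all 10 elements.
No 3 of the 9 sets cover everything (all 84 combinations miss at least one element), so 4 is optimal.

4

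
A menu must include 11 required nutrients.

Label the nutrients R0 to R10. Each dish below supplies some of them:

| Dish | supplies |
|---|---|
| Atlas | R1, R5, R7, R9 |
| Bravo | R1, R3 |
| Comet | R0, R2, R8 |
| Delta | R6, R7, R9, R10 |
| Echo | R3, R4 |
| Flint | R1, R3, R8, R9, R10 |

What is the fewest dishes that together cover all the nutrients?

4

Atlas and Comet and Delta and Echo together: Atlas ∪ Comet ∪ Delta ∪ Echo = {R0, R1, R2, R3, R4, R5, R6, R7, R8, R9, R10} — every nutrient is covered.
Only Echo contains R4, so Echo is forced; the remaining 9 nutrients need at least 3 more dishes (each remaining dish adds at most 4) — so at least 4 dishes are needed, and 4 is optimal.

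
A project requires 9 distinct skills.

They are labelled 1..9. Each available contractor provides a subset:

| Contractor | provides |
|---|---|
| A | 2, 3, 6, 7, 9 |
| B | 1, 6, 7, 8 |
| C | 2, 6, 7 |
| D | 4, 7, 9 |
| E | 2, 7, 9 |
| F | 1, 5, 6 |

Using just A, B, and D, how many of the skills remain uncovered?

1

Union of A, B, D = {1, 2, 3, 4, 6, 7, 8, 9}.
Not covered: 5 — 1 skill.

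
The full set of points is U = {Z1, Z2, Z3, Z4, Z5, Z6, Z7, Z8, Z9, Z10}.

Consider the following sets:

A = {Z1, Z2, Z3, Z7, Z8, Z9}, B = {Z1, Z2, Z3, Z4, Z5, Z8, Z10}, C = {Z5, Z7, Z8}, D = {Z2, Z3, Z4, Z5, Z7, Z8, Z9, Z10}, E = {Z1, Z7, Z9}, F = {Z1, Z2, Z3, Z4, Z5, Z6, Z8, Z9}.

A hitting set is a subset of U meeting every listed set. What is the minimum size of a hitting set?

2

Take H = {Z5, Z9}. Each listed set contains at least one of these, so H is a hitting set of size 2.
No single point lies in every set, so at least 2 are needed and 2 is optimal.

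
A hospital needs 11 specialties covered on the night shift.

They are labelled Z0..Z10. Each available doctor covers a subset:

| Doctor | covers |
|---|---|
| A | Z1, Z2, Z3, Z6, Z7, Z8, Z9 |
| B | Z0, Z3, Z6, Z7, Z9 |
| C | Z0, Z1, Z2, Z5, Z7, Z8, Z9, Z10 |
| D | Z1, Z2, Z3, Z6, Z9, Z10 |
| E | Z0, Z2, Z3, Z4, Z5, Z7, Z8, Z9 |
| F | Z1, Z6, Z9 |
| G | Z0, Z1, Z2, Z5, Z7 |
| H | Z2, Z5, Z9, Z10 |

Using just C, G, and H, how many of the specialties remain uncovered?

Union of C, G, H = {Z0, Z1, Z2, Z5, Z7, Z8, Z9, Z10}.
Not covered: Z3, Z4, Z6 — 3 specialties.

3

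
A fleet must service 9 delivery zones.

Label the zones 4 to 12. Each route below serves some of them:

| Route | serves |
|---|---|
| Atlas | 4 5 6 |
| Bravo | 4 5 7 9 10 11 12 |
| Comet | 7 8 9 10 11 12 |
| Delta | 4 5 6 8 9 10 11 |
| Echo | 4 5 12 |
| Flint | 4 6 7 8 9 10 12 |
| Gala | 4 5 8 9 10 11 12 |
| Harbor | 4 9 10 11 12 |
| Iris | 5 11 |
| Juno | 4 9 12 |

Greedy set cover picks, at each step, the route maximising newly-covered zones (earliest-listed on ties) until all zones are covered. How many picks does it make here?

Greedy: pick Bravo (covers 7 new) → pick Delta (covers 2 new). Total picks: 2.

2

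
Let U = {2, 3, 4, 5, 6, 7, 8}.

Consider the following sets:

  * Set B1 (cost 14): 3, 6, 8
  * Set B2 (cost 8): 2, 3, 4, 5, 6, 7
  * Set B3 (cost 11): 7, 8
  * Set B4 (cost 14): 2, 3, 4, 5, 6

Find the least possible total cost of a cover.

19

B2, B3 together cover every element (B2 ∪ B3 = {2, 3, 4, 5, 6, 7, 8}); total cost 8 + 11 = 19.
No covering selection has total cost below 19.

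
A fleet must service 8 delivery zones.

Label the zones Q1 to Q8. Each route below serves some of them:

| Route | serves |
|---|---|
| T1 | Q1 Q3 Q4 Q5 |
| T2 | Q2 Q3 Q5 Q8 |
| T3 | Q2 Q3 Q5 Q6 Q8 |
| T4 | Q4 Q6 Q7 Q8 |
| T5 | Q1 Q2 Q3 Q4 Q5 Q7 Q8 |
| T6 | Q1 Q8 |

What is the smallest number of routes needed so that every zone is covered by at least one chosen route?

Take {T4, T5}. Their union is {Q1, Q2, Q3, Q4, Q5, Q6, Q7, Q8}, which is all 8 zones.
No single route has all 8 zones (the largest, T5, has 7), so 2 is optimal.

2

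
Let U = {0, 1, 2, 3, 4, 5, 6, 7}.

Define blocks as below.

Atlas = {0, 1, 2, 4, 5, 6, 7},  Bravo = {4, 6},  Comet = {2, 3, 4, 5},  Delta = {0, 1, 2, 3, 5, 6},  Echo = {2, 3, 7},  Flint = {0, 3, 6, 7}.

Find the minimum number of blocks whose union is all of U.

2

Take {Atlas, Flint}. Their union is {0, 1, 2, 3, 4, 5, 6, 7}, which is all 8 points.
No single block has all 8 points (the largest, Atlas, has 7), so 2 is optimal.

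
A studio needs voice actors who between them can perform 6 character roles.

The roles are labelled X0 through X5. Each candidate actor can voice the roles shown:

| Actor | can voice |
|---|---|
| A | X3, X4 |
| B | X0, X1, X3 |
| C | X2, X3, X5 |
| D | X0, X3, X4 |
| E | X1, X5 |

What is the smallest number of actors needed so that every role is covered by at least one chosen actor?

3

Take {B, C, D}. Their union is {X0, X1, X2, X3, X4, X5}, which is all 6 roles.
Only C contains X2, so C is forced; the remaining 3 roles need at least 2 more actors (each remaining actor adds at most 2) — so at least 3 actors are needed, and 3 is optimal.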